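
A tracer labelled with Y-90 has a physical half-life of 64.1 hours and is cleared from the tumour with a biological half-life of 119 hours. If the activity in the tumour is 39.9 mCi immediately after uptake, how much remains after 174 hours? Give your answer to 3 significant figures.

2.21 mCi

1/t_eff = 1/t_phys + 1/t_biol = 1/64.1 + 1/119 = 0.024004 per hour.
t_eff = 64.1 × 119 / (64.1 + 119) ≈ 41.66 hours.
Remaining = 39.9 × (1/2)^(174/41.66) = 39.9 × (1/2)^4.1767 ≈ 2.2063 mCi.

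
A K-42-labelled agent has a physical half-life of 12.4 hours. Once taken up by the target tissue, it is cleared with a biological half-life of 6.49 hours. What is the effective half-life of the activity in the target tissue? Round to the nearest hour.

1/t_eff = 1/t_phys + 1/t_biol = 1/12.4 + 1/6.49 = 0.23473 per hour.
t_eff = 12.4 × 6.49 / (12.4 + 6.49) ≈ 4.2602 hours.

4 hours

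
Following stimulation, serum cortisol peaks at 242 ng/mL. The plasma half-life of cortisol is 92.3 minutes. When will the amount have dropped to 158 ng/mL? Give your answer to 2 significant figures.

Fraction remaining = 158/242 ≈ 0.65289.
n = log₂(242/158) = ln(1.5316)/ln 2 ≈ 0.61508 half-lives.
t = n × t½ = 0.61508 × 92.3 ≈ 56.772 minutes.

57 minutes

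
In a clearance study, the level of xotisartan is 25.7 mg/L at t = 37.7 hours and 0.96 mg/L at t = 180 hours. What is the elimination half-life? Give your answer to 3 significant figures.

Over Δt = 180 − 37.7 = 142.3 hours, the level fell by a factor of 25.7/0.96 ≈ 26.771.
n = log₂(26.771) ≈ 4.7426 half-lives, so t½ = 142.3/4.7426 ≈ 30.005 hours.

30.0 hours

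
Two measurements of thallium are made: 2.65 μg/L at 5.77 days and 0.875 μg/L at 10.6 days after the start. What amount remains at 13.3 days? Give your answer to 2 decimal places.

0.47 μg/L

Over Δt = 10.6 − 5.77 = 4.83 days, the level fell by a factor of 2.65/0.875 ≈ 3.0286.
n = log₂(3.0286) ≈ 1.5986 half-lives, so t½ = 4.83/1.5986 ≈ 3.0213 days.
From t = 10.6 to t = 13.3: 0.875 × (1/2)^((13.3−10.6)/3.0213) ≈ 0.47097 μg/L.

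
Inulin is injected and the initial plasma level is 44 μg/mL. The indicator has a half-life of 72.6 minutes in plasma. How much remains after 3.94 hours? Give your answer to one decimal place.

4.6 μg/mL

Convert the elapsed time: 3.94 hours = 236.4 minutes.
Number of half-lives: n = 236.4/72.6 ≈ 3.2562.
Remaining = 44 × (1/2)^3.2562 = 44 × 0.10466 ≈ 4.6051 μg/mL.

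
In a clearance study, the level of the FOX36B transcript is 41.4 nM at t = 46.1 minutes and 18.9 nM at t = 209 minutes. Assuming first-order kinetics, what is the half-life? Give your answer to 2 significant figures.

Over Δt = 209 − 46.1 = 162.9 minutes, the level fell by a factor of 41.4/18.9 ≈ 2.1905.
n = log₂(2.1905) ≈ 1.1312 half-lives, so t½ = 162.9/1.1312 ≈ 144 minutes.

140 minutes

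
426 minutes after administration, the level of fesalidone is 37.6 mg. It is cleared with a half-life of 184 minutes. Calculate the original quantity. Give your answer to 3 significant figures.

Number of half-lives elapsed: n = 426/184 ≈ 2.3152.
A₀ = A × 2^n = 37.6 × 2^2.3152 = 37.6 × 4.9768 ≈ 187.13 mg.

187 mg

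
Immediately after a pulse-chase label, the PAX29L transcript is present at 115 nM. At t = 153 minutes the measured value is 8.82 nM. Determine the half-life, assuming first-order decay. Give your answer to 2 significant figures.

41 minutes

A/A₀ = 8.82/115 ≈ 0.076696.
n = log₂(13.039) ≈ 3.7047 half-lives elapsed in 153 minutes.
t½ = 153/3.7047 ≈ 41.299 minutes.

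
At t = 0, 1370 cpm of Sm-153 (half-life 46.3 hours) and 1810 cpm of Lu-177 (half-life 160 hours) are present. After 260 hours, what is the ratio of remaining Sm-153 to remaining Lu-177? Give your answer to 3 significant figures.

0.0476

Sm-153: 1370 × (1/2)^(260/46.3) = 1370 × (1/2)^5.6156 ≈ 27.943 cpm.
Lu-177: 1810 × (1/2)^(260/160) = 1810 × (1/2)^1.625 ≈ 586.82 cpm.
Ratio ≈ 27.943 / 586.82 ≈ 0.047617.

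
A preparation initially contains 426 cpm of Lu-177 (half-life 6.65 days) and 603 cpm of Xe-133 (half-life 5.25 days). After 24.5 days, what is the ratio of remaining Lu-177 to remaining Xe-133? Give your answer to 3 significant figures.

1.40

Lu-177: 426 × (1/2)^(24.5/6.65) = 426 × (1/2)^3.6842 ≈ 33.14 cpm.
Xe-133: 603 × (1/2)^(24.5/5.25) = 603 × (1/2)^4.6667 ≈ 23.742 cpm.
Ratio ≈ 33.14 / 23.742 ≈ 1.3959.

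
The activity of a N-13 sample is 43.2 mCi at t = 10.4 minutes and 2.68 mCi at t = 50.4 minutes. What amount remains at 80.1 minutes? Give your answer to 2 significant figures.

0.34 mCi

Over Δt = 50.4 − 10.4 = 40 minutes, the level fell by a factor of 43.2/2.68 ≈ 16.119.
n = log₂(16.119) ≈ 4.0107 half-lives, so t½ = 40/4.0107 ≈ 9.9733 minutes.
From t = 50.4 to t = 80.1: 2.68 × (1/2)^((80.1−50.4)/9.9733) ≈ 0.34016 mCi.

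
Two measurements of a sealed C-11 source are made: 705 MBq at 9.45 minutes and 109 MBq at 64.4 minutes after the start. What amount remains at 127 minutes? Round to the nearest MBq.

13 MBq

Over Δt = 64.4 − 9.45 = 54.95 minutes, the level fell by a factor of 705/109 ≈ 6.4679.
n = log₂(6.4679) ≈ 2.6933 half-lives, so t½ = 54.95/2.6933 ≈ 20.403 minutes.
From t = 64.4 to t = 127: 109 × (1/2)^((127−64.4)/20.403) ≈ 12.995 MBq.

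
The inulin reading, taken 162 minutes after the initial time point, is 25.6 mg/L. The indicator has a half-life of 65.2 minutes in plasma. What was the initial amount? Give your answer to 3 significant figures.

143 mg/L

Number of half-lives elapsed: n = 162/65.2 ≈ 2.4847.
A₀ = A × 2^n = 25.6 × 2^2.4847 = 25.6 × 5.597 ≈ 143.28 mg/L.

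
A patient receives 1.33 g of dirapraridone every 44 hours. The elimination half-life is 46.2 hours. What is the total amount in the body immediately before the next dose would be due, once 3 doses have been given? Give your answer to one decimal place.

The 3 doses were given 132, 88, 44 hours ago.
Total = 1.33·(1/2)^(132/46.2) + 1.33·(1/2)^(88/46.2) + 1.33·(1/2)^(44/46.2)
      = 0.18355 + 0.35519 + 0.68732 ≈ 1.2261 g.

1.2 g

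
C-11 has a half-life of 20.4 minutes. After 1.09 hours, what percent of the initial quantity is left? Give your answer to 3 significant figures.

1.09 hours = 65.4 minutes.
n = 65.4/20.4 ≈ 3.2059 half-lives.
Fraction remaining = (1/2)^3.2059 ≈ 0.10838, i.e. 10.838%.

10.8%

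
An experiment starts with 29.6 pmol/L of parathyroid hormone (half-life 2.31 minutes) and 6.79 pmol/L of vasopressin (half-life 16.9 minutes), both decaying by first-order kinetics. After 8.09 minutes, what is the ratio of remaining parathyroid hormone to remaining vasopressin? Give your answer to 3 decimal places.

0.536

parathyroid hormone: 29.6 × (1/2)^(8.09/2.31) = 29.6 × (1/2)^3.5022 ≈ 2.6124 pmol/L.
vasopressin: 6.79 × (1/2)^(8.09/16.9) = 6.79 × (1/2)^0.4787 ≈ 4.8727 pmol/L.
Ratio ≈ 2.6124 / 4.8727 ≈ 0.53613.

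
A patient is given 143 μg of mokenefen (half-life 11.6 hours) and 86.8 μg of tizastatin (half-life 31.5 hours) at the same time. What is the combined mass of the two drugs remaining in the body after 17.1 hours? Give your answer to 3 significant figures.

mokenefen: 143 × (1/2)^(17.1/11.6) = 143 × (1/2)^1.4741 ≈ 51.473 μg.
tizastatin: 86.8 × (1/2)^(17.1/31.5) = 86.8 × (1/2)^0.54286 ≈ 59.58 μg.
Total = 51.473 + 59.58 ≈ 111.05 μg.

111 μg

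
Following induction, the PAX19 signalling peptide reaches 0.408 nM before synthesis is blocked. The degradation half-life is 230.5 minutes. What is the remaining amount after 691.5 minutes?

Elapsed time is 3 half-lives (691.5/230.5).
Each half-life halves the amount: 0.408 × (1/2)^3 = 0.408/8 = 0.051 nM.

0.051 nM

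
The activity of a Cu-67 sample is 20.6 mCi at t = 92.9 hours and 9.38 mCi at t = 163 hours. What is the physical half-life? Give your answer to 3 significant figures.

Over Δt = 163 − 92.9 = 70.1 hours, the level fell by a factor of 20.6/9.38 ≈ 2.1962.
n = log₂(2.1962) ≈ 1.135 half-lives, so t½ = 70.1/1.135 ≈ 61.763 hours.

61.8 hours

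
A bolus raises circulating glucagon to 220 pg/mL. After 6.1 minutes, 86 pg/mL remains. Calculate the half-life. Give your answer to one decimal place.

A/A₀ = 86/220 ≈ 0.39091.
n = log₂(2.5581) ≈ 1.3551 half-lives elapsed in 6.1 minutes.
t½ = 6.1/1.3551 ≈ 4.5015 minutes.

4.5 minutes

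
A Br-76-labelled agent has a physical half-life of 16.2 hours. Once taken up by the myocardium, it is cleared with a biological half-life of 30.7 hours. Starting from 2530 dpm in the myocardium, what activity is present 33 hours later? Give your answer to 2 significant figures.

290 dpm

1/t_eff = 1/t_phys + 1/t_biol = 1/16.2 + 1/30.7 = 0.094302 per hour.
t_eff = 16.2 × 30.7 / (16.2 + 30.7) ≈ 10.604 hours.
Remaining = 2530 × (1/2)^(33/10.604) = 2530 × (1/2)^3.112 ≈ 292.64 dpm.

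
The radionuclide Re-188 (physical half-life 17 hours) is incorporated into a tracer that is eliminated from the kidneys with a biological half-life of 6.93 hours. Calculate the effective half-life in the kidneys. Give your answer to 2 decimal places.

1/t_eff = 1/t_phys + 1/t_biol = 1/17 + 1/6.93 = 0.20312 per hour.
t_eff = 17 × 6.93 / (17 + 6.93) ≈ 4.9231 hours.

4.92 hours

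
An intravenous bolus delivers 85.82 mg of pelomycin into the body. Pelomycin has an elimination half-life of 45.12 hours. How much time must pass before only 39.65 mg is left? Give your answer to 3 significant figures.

Fraction remaining = 39.65/85.82 ≈ 0.46201.
n = log₂(85.82/39.65) = ln(2.1644)/ln 2 ≈ 1.114 half-lives.
t = n × t½ = 1.114 × 45.12 ≈ 50.263 hours.

50.3 hours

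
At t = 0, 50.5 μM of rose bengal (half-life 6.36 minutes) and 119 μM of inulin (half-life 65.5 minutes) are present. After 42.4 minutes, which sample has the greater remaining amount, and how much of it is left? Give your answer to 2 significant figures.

inulin, 76 μM

rose bengal: 50.5 × (1/2)^6.6667 ≈ 0.49708 μM.
inulin: 119 × (1/2)^0.64733 ≈ 75.977 μM.
Inulin has more remaining, at ≈ 75.977 μM.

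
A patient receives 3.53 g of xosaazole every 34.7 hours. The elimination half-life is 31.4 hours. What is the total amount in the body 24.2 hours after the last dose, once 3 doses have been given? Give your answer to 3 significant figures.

The 3 doses were given 93.6, 58.9, 24.2 hours ago.
Total = 3.53·(1/2)^(93.6/31.4) + 3.53·(1/2)^(58.9/31.4) + 3.53·(1/2)^(24.2/31.4)
      = 0.44713 + 0.96184 + 2.069 ≈ 3.478 g.

3.48 g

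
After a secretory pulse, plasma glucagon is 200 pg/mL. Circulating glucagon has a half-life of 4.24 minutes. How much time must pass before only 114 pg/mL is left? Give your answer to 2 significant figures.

3.4 minutes

Fraction remaining = 114/200 ≈ 0.57.
n = log₂(200/114) = ln(1.7544)/ln 2 ≈ 0.81097 half-lives.
t = n × t½ = 0.81097 × 4.24 ≈ 3.4385 minutes.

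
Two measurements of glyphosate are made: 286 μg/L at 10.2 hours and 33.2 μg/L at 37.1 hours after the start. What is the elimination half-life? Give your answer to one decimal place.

Over Δt = 37.1 − 10.2 = 26.9 hours, the level fell by a factor of 286/33.2 ≈ 8.6145.
n = log₂(8.6145) ≈ 3.1068 half-lives, so t½ = 26.9/3.1068 ≈ 8.6585 hours.

8.7 hours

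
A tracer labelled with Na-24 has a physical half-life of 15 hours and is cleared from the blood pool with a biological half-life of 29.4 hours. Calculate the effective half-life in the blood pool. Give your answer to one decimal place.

9.9 hours

1/t_eff = 1/t_phys + 1/t_biol = 1/15 + 1/29.4 = 0.10068 per hour.
t_eff = 15 × 29.4 / (15 + 29.4) ≈ 9.9324 hours.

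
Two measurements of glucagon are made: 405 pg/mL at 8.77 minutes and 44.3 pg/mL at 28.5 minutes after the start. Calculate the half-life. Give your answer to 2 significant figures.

Over Δt = 28.5 − 8.77 = 19.73 minutes, the level fell by a factor of 405/44.3 ≈ 9.1422.
n = log₂(9.1422) ≈ 3.1925 half-lives, so t½ = 19.73/3.1925 ≈ 6.18 minutes.

6.2 minutes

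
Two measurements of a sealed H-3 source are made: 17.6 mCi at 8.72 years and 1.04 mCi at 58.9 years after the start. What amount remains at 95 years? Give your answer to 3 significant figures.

0.136 mCi

Over Δt = 58.9 − 8.72 = 50.18 years, the level fell by a factor of 17.6/1.04 ≈ 16.923.
n = log₂(16.923) ≈ 4.0809 half-lives, so t½ = 50.18/4.0809 ≈ 12.296 years.
From t = 58.9 to t = 95: 1.04 × (1/2)^((95−58.9)/12.296) ≈ 0.13591 mCi.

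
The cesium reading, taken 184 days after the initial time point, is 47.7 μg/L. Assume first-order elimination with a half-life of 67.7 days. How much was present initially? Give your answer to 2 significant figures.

310 μg/L

Number of half-lives elapsed: n = 184/67.7 ≈ 2.7179.
A₀ = A × 2^n = 47.7 × 2^2.7179 = 47.7 × 6.579 ≈ 313.82 μg/L.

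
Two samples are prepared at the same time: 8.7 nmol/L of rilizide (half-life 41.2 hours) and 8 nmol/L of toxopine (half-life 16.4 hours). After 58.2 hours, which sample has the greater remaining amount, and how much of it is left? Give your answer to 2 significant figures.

rilizide: 8.7 × (1/2)^1.4126 ≈ 3.268 nmol/L.
toxopine: 8 × (1/2)^3.5488 ≈ 0.6836 nmol/L.
Rilizide has more remaining, at ≈ 3.268 nmol/L.

rilizide, 3.3 nmol/L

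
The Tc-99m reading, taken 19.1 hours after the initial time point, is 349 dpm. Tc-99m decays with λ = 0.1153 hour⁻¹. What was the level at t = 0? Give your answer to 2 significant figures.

t½ = ln 2 / λ = 0.69315 / 0.1153 ≈ 6.0117 hours.
Number of half-lives elapsed: n = 19.1/6.0117 ≈ 3.1771.
A₀ = A × 2^n = 349 × 2^3.1771 = 349 × 9.0452 ≈ 3156.8 dpm.

3200 dpm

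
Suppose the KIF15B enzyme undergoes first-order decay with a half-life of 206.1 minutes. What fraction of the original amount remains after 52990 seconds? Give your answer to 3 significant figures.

52990 seconds = 883.167 minutes.
n = 883.167/206.1 ≈ 4.2851 half-lives.
Fraction remaining = (1/2)^4.2851 ≈ 0.051291.

0.0513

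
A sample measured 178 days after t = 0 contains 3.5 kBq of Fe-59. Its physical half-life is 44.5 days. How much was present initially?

56 kBq

Number of half-lives elapsed: n = 178/44.5 ≈ 4.
A₀ = A × 2^n = 3.5 × 2^4 = 3.5 × 16 ≈ 56 kBq.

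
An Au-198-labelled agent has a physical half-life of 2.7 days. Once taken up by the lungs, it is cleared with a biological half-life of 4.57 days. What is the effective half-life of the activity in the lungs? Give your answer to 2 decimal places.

1.70 days

1/t_eff = 1/t_phys + 1/t_biol = 1/2.7 + 1/4.57 = 0.58919 per day.
t_eff = 2.7 × 4.57 / (2.7 + 4.57) ≈ 1.6972 days.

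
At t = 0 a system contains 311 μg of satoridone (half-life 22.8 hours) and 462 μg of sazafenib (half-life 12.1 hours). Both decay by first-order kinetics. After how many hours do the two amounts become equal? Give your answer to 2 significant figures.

15 hours

Set 311·(1/2)^(t/22.8) = 462·(1/2)^(t/12.1).
Taking log₂: log₂(311/462) = t·(1/22.8 − 1/12.1).
log₂(0.67316) = -0.57098; 1/22.8 − 1/12.1 = -0.038785.
t = -0.57098 / -0.038785 ≈ 14.722 hours.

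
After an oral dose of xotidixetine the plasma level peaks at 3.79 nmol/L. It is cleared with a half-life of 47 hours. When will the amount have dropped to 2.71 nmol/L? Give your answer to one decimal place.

22.7 hours

Fraction remaining = 2.71/3.79 ≈ 0.71504.
n = log₂(3.79/2.71) = ln(1.3985)/ln 2 ≈ 0.4839 half-lives.
t = n × t½ = 0.4839 × 47 ≈ 22.744 hours.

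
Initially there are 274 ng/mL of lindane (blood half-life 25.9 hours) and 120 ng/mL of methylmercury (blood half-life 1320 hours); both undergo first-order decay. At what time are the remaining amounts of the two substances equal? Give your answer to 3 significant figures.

Set 274·(1/2)^(t/25.9) = 120·(1/2)^(t/1320).
Taking log₂: log₂(274/120) = t·(1/25.9 − 1/1320).
log₂(2.2833) = 1.1911; 1/25.9 − 1/1320 = 0.037852.
t = 1.1911 / 0.037852 ≈ 31.468 hours.

31.5 hours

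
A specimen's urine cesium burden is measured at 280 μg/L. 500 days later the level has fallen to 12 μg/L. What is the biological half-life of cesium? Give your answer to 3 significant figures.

110 days

A/A₀ = 12/280 ≈ 0.042857.
n = log₂(23.333) ≈ 4.5443 half-lives elapsed in 500 days.
t½ = 500/4.5443 ≈ 110.03 days.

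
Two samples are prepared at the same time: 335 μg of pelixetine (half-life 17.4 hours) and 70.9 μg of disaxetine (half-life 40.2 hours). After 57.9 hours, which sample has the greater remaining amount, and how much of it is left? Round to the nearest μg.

pelixetine: 335 × (1/2)^3.3276 ≈ 33.369 μg.
disaxetine: 70.9 × (1/2)^1.4403 ≈ 26.126 μg.
Pelixetine has more remaining, at ≈ 33.369 μg.

pelixetine, 33 μg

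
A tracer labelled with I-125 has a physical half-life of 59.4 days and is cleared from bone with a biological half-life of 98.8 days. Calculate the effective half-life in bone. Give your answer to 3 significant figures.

1/t_eff = 1/t_phys + 1/t_biol = 1/59.4 + 1/98.8 = 0.026956 per day.
t_eff = 59.4 × 98.8 / (59.4 + 98.8) ≈ 37.097 days.

37.1 days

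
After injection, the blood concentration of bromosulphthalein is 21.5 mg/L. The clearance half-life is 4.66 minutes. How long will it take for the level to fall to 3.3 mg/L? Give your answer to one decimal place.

12.6 minutes

Fraction remaining = 3.3/21.5 ≈ 0.15349.
n = log₂(21.5/3.3) = ln(6.5152)/ln 2 ≈ 2.7038 half-lives.
t = n × t½ = 2.7038 × 4.66 ≈ 12.6 minutes.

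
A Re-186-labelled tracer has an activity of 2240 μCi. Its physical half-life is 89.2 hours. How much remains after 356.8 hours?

Elapsed time is 4 half-lives (356.8/89.2).
Each half-life halves the amount: 2240 × (1/2)^4 = 2240/16 = 140 μCi.

140 μCi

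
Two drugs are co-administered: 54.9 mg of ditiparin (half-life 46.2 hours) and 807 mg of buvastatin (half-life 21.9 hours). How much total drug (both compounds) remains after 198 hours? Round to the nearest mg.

4 mg

ditiparin: 54.9 × (1/2)^(198/46.2) = 54.9 × (1/2)^4.2857 ≈ 2.8148 mg.
buvastatin: 807 × (1/2)^(198/21.9) = 807 × (1/2)^9.0411 ≈ 1.5319 mg.
Total = 2.8148 + 1.5319 ≈ 4.3467 mg.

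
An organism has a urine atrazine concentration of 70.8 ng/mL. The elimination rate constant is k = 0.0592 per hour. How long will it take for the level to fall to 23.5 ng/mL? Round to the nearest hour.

19 hours

t½ = ln 2 / k = 0.69315 / 0.0592 ≈ 11.709 hours.
Fraction remaining = 23.5/70.8 ≈ 0.33192.
n = log₂(70.8/23.5) = ln(3.0128)/ln 2 ≈ 1.5911 half-lives.
t = n × t½ = 1.5911 × 11.709 ≈ 18.629 hours.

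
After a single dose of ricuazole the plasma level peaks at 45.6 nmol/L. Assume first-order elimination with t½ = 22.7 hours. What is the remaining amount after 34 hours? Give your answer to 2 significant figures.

Number of half-lives: n = 34/22.7 ≈ 1.4978.
Remaining = 45.6 × (1/2)^1.4978 = 45.6 × 0.35409 ≈ 16.147 nmol/L.

16 nmol/L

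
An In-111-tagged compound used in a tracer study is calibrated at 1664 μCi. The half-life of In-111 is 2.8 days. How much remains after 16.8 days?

Elapsed time is 6 half-lives (16.8/2.8).
Each half-life halves the amount: 1664 × (1/2)^6 = 1664/64 = 26 μCi.

26 μCi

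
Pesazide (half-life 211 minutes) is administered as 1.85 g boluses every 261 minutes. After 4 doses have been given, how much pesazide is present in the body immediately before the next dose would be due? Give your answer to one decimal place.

The 4 doses were given 1044, 783, 522, 261 minutes ago.
Total = 1.85·(1/2)^(1044/211) + 1.85·(1/2)^(783/211) + 1.85·(1/2)^(522/211) + 1.85·(1/2)^(261/211)
      = 0.05994 + 0.14128 + 0.333 + 0.78489 ≈ 1.3191 g.

1.3 g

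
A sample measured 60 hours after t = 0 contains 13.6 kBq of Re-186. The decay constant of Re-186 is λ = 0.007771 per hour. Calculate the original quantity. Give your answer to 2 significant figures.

22 kBq

t½ = ln 2 / λ = 0.69315 / 0.007771 ≈ 89.197 hours.
Number of half-lives elapsed: n = 60/89.197 ≈ 0.67267.
A₀ = A × 2^n = 13.6 × 2^0.67267 = 13.6 × 1.594 ≈ 21.679 kBq.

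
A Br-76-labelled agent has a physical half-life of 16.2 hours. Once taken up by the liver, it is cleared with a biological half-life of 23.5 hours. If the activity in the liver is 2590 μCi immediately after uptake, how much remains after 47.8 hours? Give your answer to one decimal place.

81.8 μCi

1/t_eff = 1/t_phys + 1/t_biol = 1/16.2 + 1/23.5 = 0.10428 per hour.
t_eff = 16.2 × 23.5 / (16.2 + 23.5) ≈ 9.5894 hours.
Remaining = 2590 × (1/2)^(47.8/9.5894) = 2590 × (1/2)^4.9847 ≈ 81.803 μCi.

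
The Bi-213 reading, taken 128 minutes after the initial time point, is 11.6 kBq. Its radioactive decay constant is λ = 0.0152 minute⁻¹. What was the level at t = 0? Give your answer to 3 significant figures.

81.2 kBq

t½ = ln 2 / λ = 0.69315 / 0.0152 ≈ 45.602 minutes.
Number of half-lives elapsed: n = 128/45.602 ≈ 2.8069.
A₀ = A × 2^n = 11.6 × 2^2.8069 = 11.6 × 6.9978 ≈ 81.175 kBq.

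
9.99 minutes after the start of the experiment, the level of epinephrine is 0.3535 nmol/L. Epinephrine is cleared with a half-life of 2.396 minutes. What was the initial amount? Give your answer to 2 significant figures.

Number of half-lives elapsed: n = 9.99/2.396 ≈ 4.1694.
A₀ = A × 2^n = 0.3535 × 2^4.1694 = 0.3535 × 17.994 ≈ 6.3609 nmol/L.

6.4 nmol/L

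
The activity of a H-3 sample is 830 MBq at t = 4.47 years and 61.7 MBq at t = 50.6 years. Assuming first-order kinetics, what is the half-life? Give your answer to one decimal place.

Over Δt = 50.6 − 4.47 = 46.13 years, the level fell by a factor of 830/61.7 ≈ 13.452.
n = log₂(13.452) ≈ 3.7498 half-lives, so t½ = 46.13/3.7498 ≈ 12.302 years.

12.3 years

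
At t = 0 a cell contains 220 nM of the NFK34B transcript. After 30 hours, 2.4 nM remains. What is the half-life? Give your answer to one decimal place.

4.6 hours

A/A₀ = 2.4/220 ≈ 0.010909.
n = log₂(91.667) ≈ 6.5183 half-lives elapsed in 30 hours.
t½ = 30/6.5183 ≈ 4.6024 hours.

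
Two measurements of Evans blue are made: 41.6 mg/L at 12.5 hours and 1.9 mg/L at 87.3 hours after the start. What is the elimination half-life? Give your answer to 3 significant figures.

Over Δt = 87.3 − 12.5 = 74.8 hours, the level fell by a factor of 41.6/1.9 ≈ 21.895.
n = log₂(21.895) ≈ 4.4525 half-lives, so t½ = 74.8/4.4525 ≈ 16.8 hours.

16.8 hours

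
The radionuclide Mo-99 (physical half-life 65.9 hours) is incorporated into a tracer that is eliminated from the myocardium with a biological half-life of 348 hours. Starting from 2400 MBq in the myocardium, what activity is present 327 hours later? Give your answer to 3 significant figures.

40.1 MBq

1/t_eff = 1/t_phys + 1/t_biol = 1/65.9 + 1/348 = 0.018048 per hour.
t_eff = 65.9 × 348 / (65.9 + 348) ≈ 55.408 hours.
Remaining = 2400 × (1/2)^(327/55.408) = 2400 × (1/2)^5.9017 ≈ 40.144 MBq.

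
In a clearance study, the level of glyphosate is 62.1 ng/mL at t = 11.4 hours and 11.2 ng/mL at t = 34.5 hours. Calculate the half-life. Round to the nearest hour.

Over Δt = 34.5 − 11.4 = 23.1 hours, the level fell by a factor of 62.1/11.2 ≈ 5.5446.
n = log₂(5.5446) ≈ 2.4711 half-lives, so t½ = 23.1/2.4711 ≈ 9.3481 hours.

9 hours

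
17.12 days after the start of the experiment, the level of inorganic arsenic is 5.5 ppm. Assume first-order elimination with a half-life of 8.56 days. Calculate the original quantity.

Number of half-lives elapsed: n = 17.12/8.56 ≈ 2.
A₀ = A × 2^n = 5.5 × 2^2 = 5.5 × 4 ≈ 22 ppm.

22 ppm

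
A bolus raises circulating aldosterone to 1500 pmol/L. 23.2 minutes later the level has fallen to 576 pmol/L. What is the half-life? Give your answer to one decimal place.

16.8 minutes

A/A₀ = 576/1500 ≈ 0.384.
n = log₂(2.6042) ≈ 1.3808 half-lives elapsed in 23.2 minutes.
t½ = 23.2/1.3808 ≈ 16.802 minutes.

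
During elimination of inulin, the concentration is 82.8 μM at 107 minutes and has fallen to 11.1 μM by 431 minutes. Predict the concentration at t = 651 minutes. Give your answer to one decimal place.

2.8 μM

Over Δt = 431 − 107 = 324 minutes, the level fell by a factor of 82.8/11.1 ≈ 7.4595.
n = log₂(7.4595) ≈ 2.8991 half-lives, so t½ = 324/2.8991 ≈ 111.76 minutes.
From t = 431 to t = 651: 11.1 × (1/2)^((651−431)/111.76) ≈ 2.8362 μM.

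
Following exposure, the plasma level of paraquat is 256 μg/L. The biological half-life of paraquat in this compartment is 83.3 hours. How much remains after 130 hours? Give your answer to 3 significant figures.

Number of half-lives: n = 130/83.3 ≈ 1.5606.
Remaining = 256 × (1/2)^1.5606 = 256 × 0.339 ≈ 86.785 μg/L.

86.8 μg/L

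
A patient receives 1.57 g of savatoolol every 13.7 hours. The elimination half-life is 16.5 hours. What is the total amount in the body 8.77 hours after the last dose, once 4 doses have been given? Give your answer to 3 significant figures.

2.23 g

The 4 doses were given 49.87, 36.17, 22.47, 8.77 hours ago.
Total = 1.57·(1/2)^(49.87/16.5) + 1.57·(1/2)^(36.17/16.5) + 1.57·(1/2)^(22.47/16.5) + 1.57·(1/2)^(8.77/16.5)
      = 0.19322 + 0.34356 + 0.61087 + 1.0862 ≈ 2.2338 g.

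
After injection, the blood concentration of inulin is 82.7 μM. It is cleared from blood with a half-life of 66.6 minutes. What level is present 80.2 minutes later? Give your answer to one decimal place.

35.9 μM

Number of half-lives: n = 80.2/66.6 ≈ 1.2042.
Remaining = 82.7 × (1/2)^1.2042 = 82.7 × 0.43401 ≈ 35.893 μM.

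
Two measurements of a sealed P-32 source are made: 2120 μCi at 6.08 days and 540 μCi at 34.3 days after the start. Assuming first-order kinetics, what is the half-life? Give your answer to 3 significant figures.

14.3 days

Over Δt = 34.3 − 6.08 = 28.22 days, the level fell by a factor of 2120/540 ≈ 3.9259.
n = log₂(3.9259) ≈ 1.973 half-lives, so t½ = 28.22/1.973 ≈ 14.303 days.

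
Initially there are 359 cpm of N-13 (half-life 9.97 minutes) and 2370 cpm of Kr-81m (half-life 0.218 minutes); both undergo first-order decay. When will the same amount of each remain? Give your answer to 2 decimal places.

0.61 minutes

Set 359·(1/2)^(t/9.97) = 2370·(1/2)^(t/0.218).
Taking log₂: log₂(359/2370) = t·(1/9.97 − 1/0.218).
log₂(0.15148) = -2.7228; 1/9.97 − 1/0.218 = -4.4869.
t = -2.7228 / -4.4869 ≈ 0.60685 minutes.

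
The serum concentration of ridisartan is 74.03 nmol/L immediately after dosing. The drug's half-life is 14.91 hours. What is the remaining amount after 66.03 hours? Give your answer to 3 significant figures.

3.44 nmol/L

Number of half-lives: n = 66.03/14.91 ≈ 4.4286.
Remaining = 74.03 × (1/2)^4.4286 = 74.03 × 0.046437 ≈ 3.4378 nmol/L.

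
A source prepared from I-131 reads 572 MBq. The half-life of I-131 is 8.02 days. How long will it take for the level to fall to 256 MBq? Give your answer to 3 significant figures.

Fraction remaining = 256/572 ≈ 0.44755.
n = log₂(572/256) = ln(2.2344)/ln 2 ≈ 1.1599 half-lives.
t = n × t½ = 1.1599 × 8.02 ≈ 9.3022 days.

9.30 days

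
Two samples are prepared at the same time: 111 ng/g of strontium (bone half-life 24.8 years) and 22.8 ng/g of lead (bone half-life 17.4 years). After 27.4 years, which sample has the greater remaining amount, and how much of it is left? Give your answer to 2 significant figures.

strontium: 111 × (1/2)^1.1048 ≈ 51.61 ng/g.
lead: 22.8 × (1/2)^1.5747 ≈ 7.6542 ng/g.
Strontium has more remaining, at ≈ 51.61 ng/g.

strontium, 52 ng/g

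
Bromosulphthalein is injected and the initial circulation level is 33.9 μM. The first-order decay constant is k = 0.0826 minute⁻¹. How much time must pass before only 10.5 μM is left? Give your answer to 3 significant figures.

14.2 minutes

t½ = ln 2 / k = 0.69315 / 0.0826 ≈ 8.3916 minutes.
Fraction remaining = 10.5/33.9 ≈ 0.30973.
n = log₂(33.9/10.5) = ln(3.2286)/ln 2 ≈ 1.6909 half-lives.
t = n × t½ = 1.6909 × 8.3916 ≈ 14.189 minutes.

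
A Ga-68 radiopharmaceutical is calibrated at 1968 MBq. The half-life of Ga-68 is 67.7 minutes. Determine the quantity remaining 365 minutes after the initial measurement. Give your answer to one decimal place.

46.9 MBq

Number of half-lives: n = 365/67.7 ≈ 5.3914.
Remaining = 1968 × (1/2)^5.3914 = 1968 × 0.023824 ≈ 46.886 MBq.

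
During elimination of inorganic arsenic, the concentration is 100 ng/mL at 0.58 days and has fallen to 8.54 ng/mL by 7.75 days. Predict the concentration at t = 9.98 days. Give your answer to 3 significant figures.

3.97 ng/mL

Over Δt = 7.75 − 0.58 = 7.17 days, the level fell by a factor of 100/8.54 ≈ 11.71.
n = log₂(11.71) ≈ 3.5496 half-lives, so t½ = 7.17/3.5496 ≈ 2.0199 days.
From t = 7.75 to t = 9.98: 8.54 × (1/2)^((9.98−7.75)/2.0199) ≈ 3.973 ng/mL.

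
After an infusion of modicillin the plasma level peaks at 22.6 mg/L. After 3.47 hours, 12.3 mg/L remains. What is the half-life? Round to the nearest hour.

4 hours

A/A₀ = 12.3/22.6 ≈ 0.54425.
n = log₂(1.8374) ≈ 0.87766 half-lives elapsed in 3.47 hours.
t½ = 3.47/0.87766 ≈ 3.9537 hours.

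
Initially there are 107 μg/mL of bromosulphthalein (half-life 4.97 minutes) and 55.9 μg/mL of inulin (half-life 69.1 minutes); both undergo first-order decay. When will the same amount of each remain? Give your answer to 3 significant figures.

Set 107·(1/2)^(t/4.97) = 55.9·(1/2)^(t/69.1).
Taking log₂: log₂(107/55.9) = t·(1/4.97 − 1/69.1).
log₂(1.9141) = 0.93669; 1/4.97 − 1/69.1 = 0.18674.
t = 0.93669 / 0.18674 ≈ 5.0161 minutes.

5.02 minutes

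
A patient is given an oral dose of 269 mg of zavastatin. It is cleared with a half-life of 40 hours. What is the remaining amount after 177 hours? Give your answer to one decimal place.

12.5 mg

Number of half-lives: n = 177/40 ≈ 4.425.
Remaining = 269 × (1/2)^4.425 = 269 × 0.046552 ≈ 12.523 mg.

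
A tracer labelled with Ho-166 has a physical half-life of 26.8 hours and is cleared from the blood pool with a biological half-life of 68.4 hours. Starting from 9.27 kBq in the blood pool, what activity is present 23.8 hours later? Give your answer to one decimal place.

3.9 kBq

1/t_eff = 1/t_phys + 1/t_biol = 1/26.8 + 1/68.4 = 0.051933 per hour.
t_eff = 26.8 × 68.4 / (26.8 + 68.4) ≈ 19.255 hours.
Remaining = 9.27 × (1/2)^(23.8/19.255) = 9.27 × (1/2)^1.236 ≈ 3.9355 kBq.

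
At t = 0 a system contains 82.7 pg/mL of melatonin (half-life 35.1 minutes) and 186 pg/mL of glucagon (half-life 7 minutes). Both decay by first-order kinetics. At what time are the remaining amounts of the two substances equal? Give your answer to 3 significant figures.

Set 82.7·(1/2)^(t/35.1) = 186·(1/2)^(t/7).
Taking log₂: log₂(82.7/186) = t·(1/35.1 − 1/7).
log₂(0.44462) = -1.1693; 1/35.1 − 1/7 = -0.11437.
t = -1.1693 / -0.11437 ≈ 10.224 minutes.

10.2 minutes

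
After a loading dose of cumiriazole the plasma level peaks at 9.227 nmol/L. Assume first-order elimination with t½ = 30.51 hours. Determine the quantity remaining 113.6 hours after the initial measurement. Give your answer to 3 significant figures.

0.699 nmol/L

Number of half-lives: n = 113.6/30.51 ≈ 3.7234.
Remaining = 9.227 × (1/2)^3.7234 = 9.227 × 0.07571 ≈ 0.69858 nmol/L.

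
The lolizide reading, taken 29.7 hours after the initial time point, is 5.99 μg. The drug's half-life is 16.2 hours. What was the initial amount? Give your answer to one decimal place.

21.3 μg

Number of half-lives elapsed: n = 29.7/16.2 ≈ 1.8333.
A₀ = A × 2^n = 5.99 × 2^1.8333 = 5.99 × 3.5636 ≈ 21.346 μg.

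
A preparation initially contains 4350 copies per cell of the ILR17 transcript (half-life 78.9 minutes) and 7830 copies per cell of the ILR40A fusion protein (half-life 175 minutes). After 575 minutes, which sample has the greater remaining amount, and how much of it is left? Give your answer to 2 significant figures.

ILR17 transcript: 4350 × (1/2)^7.2877 ≈ 27.84 copies per cell.
ILR40A fusion protein: 7830 × (1/2)^3.2857 ≈ 802.9 copies per cell.
ILR40A fusion protein has more remaining, at ≈ 802.9 copies per cell.

ILR40A fusion protein, 800 copies per cell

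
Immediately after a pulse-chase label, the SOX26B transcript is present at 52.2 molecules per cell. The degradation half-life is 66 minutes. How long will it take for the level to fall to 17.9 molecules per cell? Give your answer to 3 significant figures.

Fraction remaining = 17.9/52.2 ≈ 0.34291.
n = log₂(52.2/17.9) = ln(2.9162)/ln 2 ≈ 1.5441 half-lives.
t = n × t½ = 1.5441 × 66 ≈ 101.91 minutes.

102 minutes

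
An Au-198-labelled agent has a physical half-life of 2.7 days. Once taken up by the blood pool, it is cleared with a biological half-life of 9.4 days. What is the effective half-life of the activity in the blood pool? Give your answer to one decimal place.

1/t_eff = 1/t_phys + 1/t_biol = 1/2.7 + 1/9.4 = 0.47675 per day.
t_eff = 2.7 × 9.4 / (2.7 + 9.4) ≈ 2.0975 days.

2.1 days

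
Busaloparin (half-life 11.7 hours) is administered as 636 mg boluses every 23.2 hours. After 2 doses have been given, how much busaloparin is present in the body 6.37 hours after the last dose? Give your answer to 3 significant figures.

The 2 doses were given 29.57, 6.37 hours ago.
Total = 636·(1/2)^(29.57/11.7) + 636·(1/2)^(6.37/11.7)
      = 110.32 + 436.08 ≈ 546.4 mg.

546 mg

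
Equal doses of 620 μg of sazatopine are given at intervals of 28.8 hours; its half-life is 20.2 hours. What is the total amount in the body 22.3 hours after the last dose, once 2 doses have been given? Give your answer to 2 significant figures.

400 μg

The 2 doses were given 51.1, 22.3 hours ago.
Total = 620·(1/2)^(51.1/20.2) + 620·(1/2)^(22.3/20.2)
      = 107.37 + 288.45 ≈ 395.82 μg.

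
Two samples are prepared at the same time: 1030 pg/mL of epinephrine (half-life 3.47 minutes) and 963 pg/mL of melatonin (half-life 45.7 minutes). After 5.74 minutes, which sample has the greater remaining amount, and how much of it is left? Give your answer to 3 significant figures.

melatonin, 883 pg/mL

epinephrine: 1030 × (1/2)^1.6542 ≈ 327.25 pg/mL.
melatonin: 963 × (1/2)^0.1256 ≈ 882.71 pg/mL.
Melatonin has more remaining, at ≈ 882.71 pg/mL.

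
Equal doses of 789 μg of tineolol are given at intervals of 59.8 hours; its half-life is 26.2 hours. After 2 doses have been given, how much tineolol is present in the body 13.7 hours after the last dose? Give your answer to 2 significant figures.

The 2 doses were given 73.5, 13.7 hours ago.
Total = 789·(1/2)^(73.5/26.2) + 789·(1/2)^(13.7/26.2)
      = 112.87 + 549.12 ≈ 661.99 μg.

660 μg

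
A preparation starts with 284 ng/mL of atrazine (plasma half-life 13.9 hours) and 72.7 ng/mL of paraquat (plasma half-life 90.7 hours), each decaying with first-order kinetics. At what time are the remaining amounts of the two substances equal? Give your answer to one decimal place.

32.3 hours

Set 284·(1/2)^(t/13.9) = 72.7·(1/2)^(t/90.7).
Taking log₂: log₂(284/72.7) = t·(1/13.9 − 1/90.7).
log₂(3.9065) = 1.9659; 1/13.9 − 1/90.7 = 0.060917.
t = 1.9659 / 0.060917 ≈ 32.271 hours.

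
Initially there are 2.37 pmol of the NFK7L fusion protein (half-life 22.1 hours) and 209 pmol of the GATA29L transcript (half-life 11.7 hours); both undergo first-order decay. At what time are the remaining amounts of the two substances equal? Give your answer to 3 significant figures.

161 hours

Set 2.37·(1/2)^(t/22.1) = 209·(1/2)^(t/11.7).
Taking log₂: log₂(2.37/209) = t·(1/22.1 − 1/11.7).
log₂(0.01134) = -6.4625; 1/22.1 − 1/11.7 = -0.040221.
t = -6.4625 / -0.040221 ≈ 160.67 hours.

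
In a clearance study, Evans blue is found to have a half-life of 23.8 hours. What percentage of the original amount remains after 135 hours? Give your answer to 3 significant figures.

1.96%

n = 135/23.8 ≈ 5.6723 half-lives.
Fraction remaining = (1/2)^5.6723 ≈ 0.01961, i.e. 1.961%.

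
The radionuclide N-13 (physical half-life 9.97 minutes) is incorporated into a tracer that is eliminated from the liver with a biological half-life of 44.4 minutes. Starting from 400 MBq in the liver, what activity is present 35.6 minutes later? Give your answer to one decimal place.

19.3 MBq

1/t_eff = 1/t_phys + 1/t_biol = 1/9.97 + 1/44.4 = 0.12282 per minute.
t_eff = 9.97 × 44.4 / (9.97 + 44.4) ≈ 8.1418 minutes.
Remaining = 400 × (1/2)^(35.6/8.1418) = 400 × (1/2)^4.3725 ≈ 19.311 MBq.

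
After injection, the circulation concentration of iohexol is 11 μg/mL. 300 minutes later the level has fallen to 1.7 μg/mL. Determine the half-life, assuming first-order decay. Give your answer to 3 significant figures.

111 minutes

A/A₀ = 1.7/11 ≈ 0.15455.
n = log₂(6.4706) ≈ 2.6939 half-lives elapsed in 300 minutes.
t½ = 300/2.6939 ≈ 111.36 minutes.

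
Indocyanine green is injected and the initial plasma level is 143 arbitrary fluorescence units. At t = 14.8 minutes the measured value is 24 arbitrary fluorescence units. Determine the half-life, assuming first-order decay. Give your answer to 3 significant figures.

A/A₀ = 24/143 ≈ 0.16783.
n = log₂(5.9583) ≈ 2.5749 half-lives elapsed in 14.8 minutes.
t½ = 14.8/2.5749 ≈ 5.7478 minutes.

5.75 minutes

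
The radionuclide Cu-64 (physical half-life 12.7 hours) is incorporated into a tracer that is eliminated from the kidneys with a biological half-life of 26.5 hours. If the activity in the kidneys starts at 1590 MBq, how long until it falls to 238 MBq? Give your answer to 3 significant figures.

1/t_eff = 1/t_phys + 1/t_biol = 1/12.7 + 1/26.5 = 0.11648 per hour.
t_eff = 12.7 × 26.5 / (12.7 + 26.5) ≈ 8.5855 hours.
n = log₂(1590/238) ≈ 2.74; t = 2.74 × 8.5855 ≈ 23.524 hours.

23.5 hours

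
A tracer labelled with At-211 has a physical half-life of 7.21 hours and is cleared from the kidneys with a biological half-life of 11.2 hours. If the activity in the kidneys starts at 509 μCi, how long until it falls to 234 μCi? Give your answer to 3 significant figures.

4.92 hours

1/t_eff = 1/t_phys + 1/t_biol = 1/7.21 + 1/11.2 = 0.22798 per hour.
t_eff = 7.21 × 11.2 / (7.21 + 11.2) ≈ 4.3863 hours.
n = log₂(509/234) ≈ 1.1212; t = 1.1212 × 4.3863 ≈ 4.9177 hours.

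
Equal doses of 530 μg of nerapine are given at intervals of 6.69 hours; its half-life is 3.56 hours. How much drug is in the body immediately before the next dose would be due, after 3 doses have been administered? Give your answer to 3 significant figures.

194 μg

The 3 doses were given 20.07, 13.38, 6.69 hours ago.
Total = 530·(1/2)^(20.07/3.56) + 530·(1/2)^(13.38/3.56) + 530·(1/2)^(6.69/3.56)
      = 10.646 + 39.163 + 144.07 ≈ 193.88 μg.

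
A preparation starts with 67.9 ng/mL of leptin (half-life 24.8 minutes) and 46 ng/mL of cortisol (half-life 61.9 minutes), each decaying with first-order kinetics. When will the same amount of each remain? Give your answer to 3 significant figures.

23.2 minutes

Set 67.9·(1/2)^(t/24.8) = 46·(1/2)^(t/61.9).
Taking log₂: log₂(67.9/46) = t·(1/24.8 − 1/61.9).
log₂(1.4761) = 0.56178; 1/24.8 − 1/61.9 = 0.024167.
t = 0.56178 / 0.024167 ≈ 23.245 minutes.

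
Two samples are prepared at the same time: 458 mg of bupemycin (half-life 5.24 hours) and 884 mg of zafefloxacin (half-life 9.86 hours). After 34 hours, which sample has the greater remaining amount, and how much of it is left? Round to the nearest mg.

zafefloxacin, 81 mg

bupemycin: 458 × (1/2)^6.4885 ≈ 5.1006 mg.
zafefloxacin: 884 × (1/2)^3.4483 ≈ 80.987 mg.
Zafefloxacin has more remaining, at ≈ 80.987 mg.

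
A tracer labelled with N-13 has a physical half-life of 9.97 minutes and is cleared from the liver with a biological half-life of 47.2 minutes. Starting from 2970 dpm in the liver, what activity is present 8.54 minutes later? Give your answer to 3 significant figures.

1450 dpm

1/t_eff = 1/t_phys + 1/t_biol = 1/9.97 + 1/47.2 = 0.12149 per minute.
t_eff = 9.97 × 47.2 / (9.97 + 47.2) ≈ 8.2313 minutes.
Remaining = 2970 × (1/2)^(8.54/8.2313) = 2970 × (1/2)^1.0375 ≈ 1446.9 dpm.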